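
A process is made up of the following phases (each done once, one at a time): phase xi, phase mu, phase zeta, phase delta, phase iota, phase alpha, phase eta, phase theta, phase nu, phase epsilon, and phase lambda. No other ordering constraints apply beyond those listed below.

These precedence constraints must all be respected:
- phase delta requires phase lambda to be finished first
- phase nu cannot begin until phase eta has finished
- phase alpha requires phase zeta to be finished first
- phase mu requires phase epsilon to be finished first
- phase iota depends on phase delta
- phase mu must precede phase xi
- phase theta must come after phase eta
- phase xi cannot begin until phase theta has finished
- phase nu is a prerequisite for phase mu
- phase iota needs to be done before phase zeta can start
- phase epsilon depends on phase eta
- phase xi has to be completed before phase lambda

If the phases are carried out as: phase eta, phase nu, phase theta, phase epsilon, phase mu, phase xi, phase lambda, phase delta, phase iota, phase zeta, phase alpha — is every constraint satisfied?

Yes

Going through the constraints one by one, each required predecessor appears earlier in the sequence than its dependent — e.g. phase eta (position 1) is before phase epsilon (position 4), as required.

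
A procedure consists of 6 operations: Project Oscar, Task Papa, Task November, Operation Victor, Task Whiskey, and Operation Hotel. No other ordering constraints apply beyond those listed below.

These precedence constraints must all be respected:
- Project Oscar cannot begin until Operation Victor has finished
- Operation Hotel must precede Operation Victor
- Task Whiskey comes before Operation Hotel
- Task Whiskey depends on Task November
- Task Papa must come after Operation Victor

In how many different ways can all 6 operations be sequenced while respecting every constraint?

2

Task November is the only operation with nothing required before it, so every ordering starts there.
Enumerating by repeatedly choosing an available operation (one whose prerequisites are all placed) gives 2 distinct complete orderings.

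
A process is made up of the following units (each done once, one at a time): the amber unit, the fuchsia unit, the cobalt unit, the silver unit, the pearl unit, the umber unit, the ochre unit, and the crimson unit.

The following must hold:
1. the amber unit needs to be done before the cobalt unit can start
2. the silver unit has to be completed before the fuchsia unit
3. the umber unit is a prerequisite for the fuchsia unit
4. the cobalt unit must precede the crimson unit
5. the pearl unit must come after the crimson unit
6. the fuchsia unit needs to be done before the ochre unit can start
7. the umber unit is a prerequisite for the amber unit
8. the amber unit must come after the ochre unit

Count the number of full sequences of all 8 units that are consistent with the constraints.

2 units have no prerequisites (the silver unit, the umber unit), so any of them could come first.
Enumerating by repeatedly choosing an available unit (one whose prerequisites are all placed) gives 2 distinct complete orderings.

2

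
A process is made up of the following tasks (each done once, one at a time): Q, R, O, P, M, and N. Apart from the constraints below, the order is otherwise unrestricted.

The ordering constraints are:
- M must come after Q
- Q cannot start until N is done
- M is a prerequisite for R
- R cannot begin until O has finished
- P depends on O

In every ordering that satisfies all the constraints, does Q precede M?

Yes

There is a constraint chain Q → M.
That forces Q before M in every valid schedule.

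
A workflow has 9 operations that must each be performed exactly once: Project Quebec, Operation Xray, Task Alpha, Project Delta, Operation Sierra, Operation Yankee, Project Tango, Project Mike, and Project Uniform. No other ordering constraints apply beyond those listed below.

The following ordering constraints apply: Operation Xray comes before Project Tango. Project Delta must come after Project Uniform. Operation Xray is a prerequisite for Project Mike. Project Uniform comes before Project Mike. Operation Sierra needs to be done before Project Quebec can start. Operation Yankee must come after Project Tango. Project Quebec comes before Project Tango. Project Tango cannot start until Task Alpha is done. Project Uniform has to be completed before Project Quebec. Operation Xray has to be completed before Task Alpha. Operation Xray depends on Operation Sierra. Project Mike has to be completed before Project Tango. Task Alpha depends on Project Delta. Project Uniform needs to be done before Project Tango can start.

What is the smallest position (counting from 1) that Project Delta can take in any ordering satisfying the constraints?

2

Working backwards through the constraints from Project Delta, its only required predecessor is Project Uniform.
With 1 mandatory predecessor, the earliest Project Delta can sit is position 1+1 = 2, and placing just that one first achieves it.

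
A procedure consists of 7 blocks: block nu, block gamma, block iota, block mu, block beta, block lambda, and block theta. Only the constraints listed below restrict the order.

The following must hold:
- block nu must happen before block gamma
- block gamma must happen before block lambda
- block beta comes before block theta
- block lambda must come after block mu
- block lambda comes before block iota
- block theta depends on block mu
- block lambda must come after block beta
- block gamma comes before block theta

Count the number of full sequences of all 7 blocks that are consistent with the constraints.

36

3 blocks have no prerequisites (block nu, block mu, block beta), so any of them could come first.
Counting all ways to extend the partial order to a total order gives 36.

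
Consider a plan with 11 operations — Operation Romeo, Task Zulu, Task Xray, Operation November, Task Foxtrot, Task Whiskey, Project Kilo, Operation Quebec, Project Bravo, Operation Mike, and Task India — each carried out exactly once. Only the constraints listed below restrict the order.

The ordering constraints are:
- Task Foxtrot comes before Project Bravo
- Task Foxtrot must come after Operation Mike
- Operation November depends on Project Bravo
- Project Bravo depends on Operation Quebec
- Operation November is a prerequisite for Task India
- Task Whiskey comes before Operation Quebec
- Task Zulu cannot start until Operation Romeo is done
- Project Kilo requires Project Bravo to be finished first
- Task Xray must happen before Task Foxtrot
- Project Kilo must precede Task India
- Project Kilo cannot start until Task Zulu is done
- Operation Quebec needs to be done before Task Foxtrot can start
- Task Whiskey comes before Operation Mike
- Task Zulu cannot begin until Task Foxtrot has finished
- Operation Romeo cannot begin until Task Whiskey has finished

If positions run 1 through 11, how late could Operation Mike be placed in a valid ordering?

5

The operations that are forced after Operation Mike, directly or by a chain of constraints, are Task Zulu, Operation November, Task Foxtrot, Project Kilo, Project Bravo, Task India. That's 6 operations.
So at least 6 operations follow Operation Mike, putting Operation Mike no later than position 5. That position is achievable by scheduling everything else first.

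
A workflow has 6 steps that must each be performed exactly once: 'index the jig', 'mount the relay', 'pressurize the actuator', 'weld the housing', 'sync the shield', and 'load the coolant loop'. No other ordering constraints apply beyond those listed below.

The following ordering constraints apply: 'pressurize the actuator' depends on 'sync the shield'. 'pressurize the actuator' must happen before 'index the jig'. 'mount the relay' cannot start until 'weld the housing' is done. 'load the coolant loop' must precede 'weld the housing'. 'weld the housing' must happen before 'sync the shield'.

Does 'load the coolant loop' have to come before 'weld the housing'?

Chaining the stated constraints: 'load the coolant loop' → 'weld the housing'.
That forces 'load the coolant loop' before 'weld the housing' in every valid schedule.

Yes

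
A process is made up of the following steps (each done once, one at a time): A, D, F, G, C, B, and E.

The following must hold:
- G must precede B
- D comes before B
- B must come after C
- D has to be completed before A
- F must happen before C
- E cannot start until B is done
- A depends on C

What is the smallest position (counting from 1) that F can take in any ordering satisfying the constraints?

1

Nothing is required before F; it can be the very first step.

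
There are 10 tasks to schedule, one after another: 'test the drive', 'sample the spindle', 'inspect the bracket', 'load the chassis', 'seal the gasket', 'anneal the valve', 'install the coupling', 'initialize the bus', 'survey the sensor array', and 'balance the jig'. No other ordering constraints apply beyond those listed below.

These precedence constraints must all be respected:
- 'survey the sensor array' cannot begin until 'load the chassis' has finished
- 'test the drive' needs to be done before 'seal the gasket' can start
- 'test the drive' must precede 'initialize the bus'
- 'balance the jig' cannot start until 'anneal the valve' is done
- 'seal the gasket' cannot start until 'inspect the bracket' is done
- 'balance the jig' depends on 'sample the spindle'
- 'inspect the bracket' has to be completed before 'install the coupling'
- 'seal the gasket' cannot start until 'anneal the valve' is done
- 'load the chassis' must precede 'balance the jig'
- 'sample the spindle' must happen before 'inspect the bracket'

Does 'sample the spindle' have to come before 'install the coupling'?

Yes

There is a constraint chain 'sample the spindle' → 'inspect the bracket' → 'install the coupling'.
So 'sample the spindle' must precede 'install the coupling' in any valid ordering.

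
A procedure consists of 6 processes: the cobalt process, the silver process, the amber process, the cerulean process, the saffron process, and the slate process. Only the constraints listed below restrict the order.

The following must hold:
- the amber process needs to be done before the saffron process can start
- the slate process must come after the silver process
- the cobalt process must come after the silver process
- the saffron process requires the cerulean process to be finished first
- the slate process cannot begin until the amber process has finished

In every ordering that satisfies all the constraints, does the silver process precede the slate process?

Yes

Tracing the constraints gives a chain: the silver process → the slate process.
So the silver process must precede the slate process in any valid ordering.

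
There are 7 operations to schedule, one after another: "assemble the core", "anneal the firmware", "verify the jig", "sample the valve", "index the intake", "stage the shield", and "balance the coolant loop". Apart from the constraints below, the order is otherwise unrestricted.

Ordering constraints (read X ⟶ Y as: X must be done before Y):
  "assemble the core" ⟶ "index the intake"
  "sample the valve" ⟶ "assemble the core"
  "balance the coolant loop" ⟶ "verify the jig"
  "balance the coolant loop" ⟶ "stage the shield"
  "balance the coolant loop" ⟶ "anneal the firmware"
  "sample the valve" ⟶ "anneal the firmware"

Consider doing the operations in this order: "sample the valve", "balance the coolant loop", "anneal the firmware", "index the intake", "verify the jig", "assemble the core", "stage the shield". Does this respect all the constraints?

In the proposed order, "index the intake" appears before "assemble the core".
That contradicts the constraint that "assemble the core" must precede "index the intake".

No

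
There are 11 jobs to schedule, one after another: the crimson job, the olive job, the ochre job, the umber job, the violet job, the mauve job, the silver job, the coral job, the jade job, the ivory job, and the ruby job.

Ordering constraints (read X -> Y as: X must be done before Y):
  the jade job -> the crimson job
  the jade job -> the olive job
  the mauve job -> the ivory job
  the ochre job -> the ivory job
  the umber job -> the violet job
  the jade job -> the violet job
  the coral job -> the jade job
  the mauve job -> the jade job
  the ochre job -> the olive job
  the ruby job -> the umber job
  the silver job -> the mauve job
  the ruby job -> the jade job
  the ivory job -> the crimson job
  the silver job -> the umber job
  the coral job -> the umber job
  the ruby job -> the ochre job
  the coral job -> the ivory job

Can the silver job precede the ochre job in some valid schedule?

No chain of constraints runs from the ochre job to the silver job, so the ochre job is not required to come first.
That means at least one valid schedule has the silver job before the ochre job.

Yes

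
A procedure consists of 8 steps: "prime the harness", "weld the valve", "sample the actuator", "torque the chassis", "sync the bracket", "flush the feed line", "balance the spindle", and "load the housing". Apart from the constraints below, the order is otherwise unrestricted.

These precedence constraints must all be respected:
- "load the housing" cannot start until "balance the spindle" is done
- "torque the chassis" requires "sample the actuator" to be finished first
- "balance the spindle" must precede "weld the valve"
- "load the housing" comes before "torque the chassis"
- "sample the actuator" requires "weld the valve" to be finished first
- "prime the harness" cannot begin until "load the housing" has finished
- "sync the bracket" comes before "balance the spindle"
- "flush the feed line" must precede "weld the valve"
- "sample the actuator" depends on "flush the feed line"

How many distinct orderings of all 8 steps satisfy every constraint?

2 steps have no prerequisites ("sync the bracket", "flush the feed line"), so any of them could come first.
Systematically extending each partial ordering one step at a time and counting, there are 32 complete orderings.

32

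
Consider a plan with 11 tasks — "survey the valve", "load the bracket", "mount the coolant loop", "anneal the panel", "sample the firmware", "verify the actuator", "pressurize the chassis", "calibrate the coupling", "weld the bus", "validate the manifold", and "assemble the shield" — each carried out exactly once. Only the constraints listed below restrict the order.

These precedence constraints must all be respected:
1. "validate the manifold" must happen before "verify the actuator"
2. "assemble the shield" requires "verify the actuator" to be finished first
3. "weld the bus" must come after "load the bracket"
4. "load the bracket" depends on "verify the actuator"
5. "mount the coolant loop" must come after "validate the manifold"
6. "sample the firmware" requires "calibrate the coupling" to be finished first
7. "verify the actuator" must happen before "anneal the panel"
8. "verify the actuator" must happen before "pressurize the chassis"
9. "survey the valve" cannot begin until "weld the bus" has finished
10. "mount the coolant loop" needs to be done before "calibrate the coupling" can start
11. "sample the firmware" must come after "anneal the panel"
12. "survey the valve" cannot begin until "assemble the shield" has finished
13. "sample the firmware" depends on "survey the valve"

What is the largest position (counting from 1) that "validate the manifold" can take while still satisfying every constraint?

Every task that must follow "validate the manifold" has to come after it. Tracing all chains starting from "validate the manifold", those tasks are: "survey the valve", "load the bracket", "mount the coolant loop", "anneal the panel", "sample the firmware", "verify the actuator", "pressurize the chassis", "calibrate the coupling", "weld the bus", "assemble the shield" — 10 in total.
So at least 10 tasks follow "validate the manifold", putting "validate the manifold" no later than position 1. That position is achievable by scheduling everything else first.

1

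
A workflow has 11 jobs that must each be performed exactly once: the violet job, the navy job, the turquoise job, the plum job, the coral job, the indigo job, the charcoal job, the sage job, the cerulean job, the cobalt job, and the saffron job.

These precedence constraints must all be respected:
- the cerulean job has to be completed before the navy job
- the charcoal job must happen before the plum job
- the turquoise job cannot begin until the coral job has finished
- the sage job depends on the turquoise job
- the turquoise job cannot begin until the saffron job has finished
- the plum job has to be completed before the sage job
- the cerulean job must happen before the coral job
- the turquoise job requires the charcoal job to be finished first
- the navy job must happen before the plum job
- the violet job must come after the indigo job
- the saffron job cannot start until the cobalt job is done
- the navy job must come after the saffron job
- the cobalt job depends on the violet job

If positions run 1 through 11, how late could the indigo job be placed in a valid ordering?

Every job that must follow the indigo job has to come after it. Tracing all chains starting from the indigo job, those jobs are: the violet job, the navy job, the turquoise job, the plum job, the sage job, the cobalt job, the saffron job — 7 in total.
With 7 mandatory successors out of 11 jobs total, the latest slot for the indigo job is 11−7 = 4, and it's reachable by doing all non-successors before the indigo job.

4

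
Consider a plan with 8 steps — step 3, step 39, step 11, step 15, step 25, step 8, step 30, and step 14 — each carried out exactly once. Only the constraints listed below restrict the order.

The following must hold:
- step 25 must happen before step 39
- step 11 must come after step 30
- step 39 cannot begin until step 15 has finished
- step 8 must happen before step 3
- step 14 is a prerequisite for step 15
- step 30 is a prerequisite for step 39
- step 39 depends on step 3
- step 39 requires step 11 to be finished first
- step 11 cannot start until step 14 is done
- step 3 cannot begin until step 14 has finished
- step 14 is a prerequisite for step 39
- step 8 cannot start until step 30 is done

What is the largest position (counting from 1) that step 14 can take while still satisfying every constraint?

Every step that must follow step 14 has to come after it. Tracing all chains starting from step 14, those steps are: step 3, step 39, step 11, step 15 — 4 in total.
With 4 mandatory successors out of 8 steps total, the latest slot for step 14 is 8−4 = 4, and it's reachable by doing all non-successors before step 14.

4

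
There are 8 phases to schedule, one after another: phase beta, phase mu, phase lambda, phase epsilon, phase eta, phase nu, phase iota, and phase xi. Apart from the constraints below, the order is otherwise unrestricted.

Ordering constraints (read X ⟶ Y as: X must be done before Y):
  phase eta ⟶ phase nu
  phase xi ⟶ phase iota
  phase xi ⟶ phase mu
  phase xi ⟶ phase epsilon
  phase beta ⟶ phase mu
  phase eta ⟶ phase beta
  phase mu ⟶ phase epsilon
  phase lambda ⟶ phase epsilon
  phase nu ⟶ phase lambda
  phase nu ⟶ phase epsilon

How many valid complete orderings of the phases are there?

137

2 phases have no prerequisites (phase eta, phase xi), so any of them could come first.
Systematically extending each partial ordering one phase at a time and counting, there are 137 complete orderings.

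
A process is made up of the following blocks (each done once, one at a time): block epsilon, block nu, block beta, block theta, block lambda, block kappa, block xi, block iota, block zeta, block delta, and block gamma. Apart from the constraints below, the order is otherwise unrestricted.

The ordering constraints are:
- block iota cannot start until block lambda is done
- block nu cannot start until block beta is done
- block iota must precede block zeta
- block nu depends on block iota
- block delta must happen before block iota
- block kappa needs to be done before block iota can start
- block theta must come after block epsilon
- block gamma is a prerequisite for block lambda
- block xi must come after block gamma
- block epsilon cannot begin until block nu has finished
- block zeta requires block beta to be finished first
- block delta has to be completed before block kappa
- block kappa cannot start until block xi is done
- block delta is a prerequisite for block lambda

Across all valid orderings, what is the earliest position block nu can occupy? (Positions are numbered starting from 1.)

Working backwards through the constraints from block nu, its full set of required predecessors is block beta, block lambda, block kappa, block xi, block iota, block delta, block gamma — 7 of them.
With 7 mandatory predecessors, the earliest block nu can sit is position 7+1 = 8, and placing just those 7 first achieves it.

8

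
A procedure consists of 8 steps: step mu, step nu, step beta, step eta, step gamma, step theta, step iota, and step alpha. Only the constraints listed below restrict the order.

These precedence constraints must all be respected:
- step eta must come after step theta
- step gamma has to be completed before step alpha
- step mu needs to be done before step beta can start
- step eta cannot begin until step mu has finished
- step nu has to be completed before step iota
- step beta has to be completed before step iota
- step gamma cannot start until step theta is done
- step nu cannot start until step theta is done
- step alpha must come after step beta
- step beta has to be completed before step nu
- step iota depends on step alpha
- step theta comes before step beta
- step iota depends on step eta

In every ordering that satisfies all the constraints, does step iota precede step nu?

There is a chain step nu → step iota, which puts step nu before step iota.
So step iota does not have to come before step nu — it cannot.

No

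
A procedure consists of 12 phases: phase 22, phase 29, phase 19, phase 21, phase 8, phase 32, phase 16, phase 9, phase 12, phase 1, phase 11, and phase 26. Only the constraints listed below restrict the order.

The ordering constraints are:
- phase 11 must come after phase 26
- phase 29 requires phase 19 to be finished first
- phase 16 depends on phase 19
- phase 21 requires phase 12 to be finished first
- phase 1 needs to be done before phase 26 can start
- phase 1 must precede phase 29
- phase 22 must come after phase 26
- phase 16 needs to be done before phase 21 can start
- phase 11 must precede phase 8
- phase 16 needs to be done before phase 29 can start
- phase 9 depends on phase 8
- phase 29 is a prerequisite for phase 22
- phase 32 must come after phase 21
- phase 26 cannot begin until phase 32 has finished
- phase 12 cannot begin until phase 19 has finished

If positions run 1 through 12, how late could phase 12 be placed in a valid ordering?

5

Following every chain forward from phase 12, the phases that must come later are phase 22, phase 21, phase 8, phase 32, phase 9, phase 11, phase 26 — 7 of them.
So at least 7 phases follow phase 12, putting phase 12 no later than position 5. That position is achievable by scheduling everything else first.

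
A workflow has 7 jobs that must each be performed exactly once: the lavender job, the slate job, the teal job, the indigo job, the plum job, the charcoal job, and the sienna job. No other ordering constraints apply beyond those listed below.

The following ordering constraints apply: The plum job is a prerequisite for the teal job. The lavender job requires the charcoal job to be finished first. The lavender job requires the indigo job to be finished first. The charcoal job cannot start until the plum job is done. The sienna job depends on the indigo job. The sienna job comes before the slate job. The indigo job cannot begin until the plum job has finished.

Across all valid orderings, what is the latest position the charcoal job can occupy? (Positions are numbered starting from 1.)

6

The only job forced after the charcoal job (directly or by a chain) is the lavender job.
With 1 mandatory successor out of 7 jobs total, the latest slot for the charcoal job is 7−1 = 6, and it's reachable by doing all non-successors before the charcoal job.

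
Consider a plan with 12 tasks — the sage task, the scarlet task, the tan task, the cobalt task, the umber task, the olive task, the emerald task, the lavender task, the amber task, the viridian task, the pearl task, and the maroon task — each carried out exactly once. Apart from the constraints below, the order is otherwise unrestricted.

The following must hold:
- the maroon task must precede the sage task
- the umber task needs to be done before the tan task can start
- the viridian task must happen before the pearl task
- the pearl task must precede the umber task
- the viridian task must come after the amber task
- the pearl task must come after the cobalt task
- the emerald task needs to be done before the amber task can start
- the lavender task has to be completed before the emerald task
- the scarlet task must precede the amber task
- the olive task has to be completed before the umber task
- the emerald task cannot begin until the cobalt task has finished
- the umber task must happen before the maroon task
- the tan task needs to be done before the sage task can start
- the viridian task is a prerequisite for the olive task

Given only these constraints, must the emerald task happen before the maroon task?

Yes

Following the dependencies: the emerald task → the amber task → the viridian task → the pearl task → the umber task → the maroon task.
Hence the emerald task necessarily comes before the maroon task.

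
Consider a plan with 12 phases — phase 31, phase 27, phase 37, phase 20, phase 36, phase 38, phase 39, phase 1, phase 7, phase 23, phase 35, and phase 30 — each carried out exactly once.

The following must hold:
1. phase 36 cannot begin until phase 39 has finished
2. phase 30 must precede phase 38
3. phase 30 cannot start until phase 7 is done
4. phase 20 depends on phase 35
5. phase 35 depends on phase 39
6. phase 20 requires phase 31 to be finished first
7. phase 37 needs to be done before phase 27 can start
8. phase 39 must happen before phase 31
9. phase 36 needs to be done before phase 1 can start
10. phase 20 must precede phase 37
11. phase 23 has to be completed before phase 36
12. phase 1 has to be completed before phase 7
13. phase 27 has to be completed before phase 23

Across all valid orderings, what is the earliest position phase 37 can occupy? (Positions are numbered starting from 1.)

5

Working backwards through the constraints from phase 37, its full set of required predecessors is phase 31, phase 20, phase 39, phase 35 — 4 of them.
So at minimum 4 phases come before phase 37, putting phase 37 no earlier than position 5. That position is achievable by scheduling exactly those predecessors first.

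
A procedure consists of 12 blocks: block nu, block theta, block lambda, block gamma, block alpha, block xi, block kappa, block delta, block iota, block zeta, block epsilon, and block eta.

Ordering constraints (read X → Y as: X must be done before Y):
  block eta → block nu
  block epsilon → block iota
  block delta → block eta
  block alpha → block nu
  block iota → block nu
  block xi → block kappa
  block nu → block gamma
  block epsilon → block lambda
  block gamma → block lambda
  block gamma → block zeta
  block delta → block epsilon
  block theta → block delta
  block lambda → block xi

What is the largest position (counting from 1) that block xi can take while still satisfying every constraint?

The only block forced after block xi (directly or by a chain) is block kappa.
So at least 1 block follows block xi, putting block xi no later than position 11. That position is achievable by scheduling everything else first.

11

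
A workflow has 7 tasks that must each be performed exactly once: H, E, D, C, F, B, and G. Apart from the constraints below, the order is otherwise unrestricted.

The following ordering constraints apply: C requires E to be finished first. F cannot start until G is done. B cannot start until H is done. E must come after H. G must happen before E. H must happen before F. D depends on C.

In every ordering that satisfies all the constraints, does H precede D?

Chaining the stated constraints: H → E → C → D.
Hence H necessarily comes before D.

Yes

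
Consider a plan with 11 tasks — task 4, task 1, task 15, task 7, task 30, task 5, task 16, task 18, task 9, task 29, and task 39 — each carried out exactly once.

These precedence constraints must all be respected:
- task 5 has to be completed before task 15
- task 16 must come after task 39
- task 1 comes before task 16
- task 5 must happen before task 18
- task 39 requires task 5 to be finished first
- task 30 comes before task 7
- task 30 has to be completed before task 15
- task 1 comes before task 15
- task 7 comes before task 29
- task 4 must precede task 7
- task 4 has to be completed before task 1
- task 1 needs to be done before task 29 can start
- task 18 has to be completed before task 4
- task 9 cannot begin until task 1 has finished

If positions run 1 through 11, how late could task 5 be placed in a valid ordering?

2

Following every chain forward from task 5, the tasks that must come later are task 4, task 1, task 15, task 7, task 16, task 18, task 9, task 29, task 39 — 9 of them.
With 9 mandatory successors out of 11 tasks total, the latest slot for task 5 is 11−9 = 2, and it's reachable by doing all non-successors before task 5.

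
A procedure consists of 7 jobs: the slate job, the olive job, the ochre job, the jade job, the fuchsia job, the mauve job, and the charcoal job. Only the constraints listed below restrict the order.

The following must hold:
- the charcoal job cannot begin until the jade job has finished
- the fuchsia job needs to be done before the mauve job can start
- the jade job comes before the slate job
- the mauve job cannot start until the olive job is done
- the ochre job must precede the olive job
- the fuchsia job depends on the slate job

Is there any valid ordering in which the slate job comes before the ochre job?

Yes

The constraints leave the slate job and the ochre job unordered relative to each other; nothing requires the ochre job earlier.
That means at least one valid schedule has the slate job before the ochre job.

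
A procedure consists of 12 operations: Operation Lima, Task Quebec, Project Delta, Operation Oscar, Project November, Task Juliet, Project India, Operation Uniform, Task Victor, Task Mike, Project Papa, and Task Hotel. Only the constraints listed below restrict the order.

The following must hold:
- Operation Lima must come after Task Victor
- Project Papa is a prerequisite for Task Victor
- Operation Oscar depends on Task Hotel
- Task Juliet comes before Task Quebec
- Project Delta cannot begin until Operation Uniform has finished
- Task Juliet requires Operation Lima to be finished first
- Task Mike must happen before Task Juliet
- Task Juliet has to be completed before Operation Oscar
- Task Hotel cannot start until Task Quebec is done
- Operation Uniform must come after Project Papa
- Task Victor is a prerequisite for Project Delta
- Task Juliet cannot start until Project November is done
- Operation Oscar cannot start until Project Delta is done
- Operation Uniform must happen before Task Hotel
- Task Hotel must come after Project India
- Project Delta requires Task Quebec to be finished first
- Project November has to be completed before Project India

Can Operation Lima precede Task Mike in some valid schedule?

Yes

The constraints leave Operation Lima and Task Mike unordered relative to each other; nothing requires Task Mike earlier.
So a valid ordering placing Operation Lima earlier than Task Mike exists.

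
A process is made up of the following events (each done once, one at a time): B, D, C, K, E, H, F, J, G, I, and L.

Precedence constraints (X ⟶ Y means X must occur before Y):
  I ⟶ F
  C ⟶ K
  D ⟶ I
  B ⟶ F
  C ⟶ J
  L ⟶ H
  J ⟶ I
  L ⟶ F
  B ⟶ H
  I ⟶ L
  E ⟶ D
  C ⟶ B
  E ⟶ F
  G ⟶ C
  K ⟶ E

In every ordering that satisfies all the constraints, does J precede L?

There is a constraint chain J → I → L.
So J must precede L in any valid ordering.

Yes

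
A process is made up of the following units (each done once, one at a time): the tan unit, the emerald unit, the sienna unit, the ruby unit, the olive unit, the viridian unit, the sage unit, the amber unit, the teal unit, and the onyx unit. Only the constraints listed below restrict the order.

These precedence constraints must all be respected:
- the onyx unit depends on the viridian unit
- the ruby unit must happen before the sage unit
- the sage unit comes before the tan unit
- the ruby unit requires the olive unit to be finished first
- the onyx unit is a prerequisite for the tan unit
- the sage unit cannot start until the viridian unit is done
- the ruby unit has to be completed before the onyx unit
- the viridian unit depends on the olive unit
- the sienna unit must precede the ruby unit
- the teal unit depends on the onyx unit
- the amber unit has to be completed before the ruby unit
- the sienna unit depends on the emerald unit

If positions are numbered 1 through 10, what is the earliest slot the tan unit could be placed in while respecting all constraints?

9

The units that are forced before the tan unit, directly or transitively, are the emerald unit, the sienna unit, the ruby unit, the olive unit, the viridian unit, the sage unit, the amber unit, the onyx unit. That's 8 units.
So at minimum 8 units come before the tan unit, putting the tan unit no earlier than position 9. That position is achievable by scheduling exactly those predecessors first.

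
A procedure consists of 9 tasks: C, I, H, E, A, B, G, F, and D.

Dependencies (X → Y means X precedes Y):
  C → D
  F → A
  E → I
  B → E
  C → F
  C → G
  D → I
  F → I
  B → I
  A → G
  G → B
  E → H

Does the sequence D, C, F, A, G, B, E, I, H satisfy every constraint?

The sequence places D ahead of C.
That contradicts the constraint that C must precede D.

No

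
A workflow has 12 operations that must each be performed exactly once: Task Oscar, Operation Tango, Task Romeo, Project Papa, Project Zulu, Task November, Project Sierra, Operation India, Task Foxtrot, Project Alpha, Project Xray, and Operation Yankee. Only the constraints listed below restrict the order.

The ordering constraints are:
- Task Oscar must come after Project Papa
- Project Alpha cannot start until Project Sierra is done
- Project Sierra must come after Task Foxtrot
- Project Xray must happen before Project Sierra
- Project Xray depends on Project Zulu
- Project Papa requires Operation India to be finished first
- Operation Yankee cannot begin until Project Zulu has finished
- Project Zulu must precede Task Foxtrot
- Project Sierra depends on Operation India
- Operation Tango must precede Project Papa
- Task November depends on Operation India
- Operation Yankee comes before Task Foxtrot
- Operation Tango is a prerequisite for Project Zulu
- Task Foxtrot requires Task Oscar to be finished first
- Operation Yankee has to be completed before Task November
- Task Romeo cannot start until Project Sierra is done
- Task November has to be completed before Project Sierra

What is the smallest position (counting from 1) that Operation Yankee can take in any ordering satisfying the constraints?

3

Every operation that must precede Operation Yankee has to come before it. Tracing all chains that end at Operation Yankee, those operations are: Operation Tango, Project Zulu — 2 in total.
With 2 mandatory predecessors, the earliest Operation Yankee can sit is position 2+1 = 3, and placing just those 2 first achieves it.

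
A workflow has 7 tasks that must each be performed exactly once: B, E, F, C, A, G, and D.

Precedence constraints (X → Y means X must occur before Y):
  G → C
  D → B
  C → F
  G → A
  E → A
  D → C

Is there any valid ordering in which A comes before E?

Following E → A, E must precede A in every valid ordering.
So no valid ordering can have A before E.

No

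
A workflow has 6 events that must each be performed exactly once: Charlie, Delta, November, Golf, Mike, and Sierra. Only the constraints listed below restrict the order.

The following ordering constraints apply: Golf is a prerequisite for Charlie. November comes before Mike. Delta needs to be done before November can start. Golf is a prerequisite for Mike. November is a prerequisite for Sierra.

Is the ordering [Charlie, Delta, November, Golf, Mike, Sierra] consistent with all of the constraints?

No

Here Golf comes after Charlie.
But one of the constraints requires Golf before Charlie, so this ordering violates it.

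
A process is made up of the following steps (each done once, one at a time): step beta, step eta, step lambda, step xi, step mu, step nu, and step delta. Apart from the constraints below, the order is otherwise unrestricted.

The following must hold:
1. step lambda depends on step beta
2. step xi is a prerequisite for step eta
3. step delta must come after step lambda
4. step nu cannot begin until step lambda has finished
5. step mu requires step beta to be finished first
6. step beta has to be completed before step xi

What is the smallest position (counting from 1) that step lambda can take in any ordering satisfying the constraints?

Working backwards through the constraints from step lambda, its only required predecessor is step beta.
So at minimum 1 step comes before step lambda, putting step lambda no earlier than position 2. That position is achievable by scheduling exactly that predecessor first.

2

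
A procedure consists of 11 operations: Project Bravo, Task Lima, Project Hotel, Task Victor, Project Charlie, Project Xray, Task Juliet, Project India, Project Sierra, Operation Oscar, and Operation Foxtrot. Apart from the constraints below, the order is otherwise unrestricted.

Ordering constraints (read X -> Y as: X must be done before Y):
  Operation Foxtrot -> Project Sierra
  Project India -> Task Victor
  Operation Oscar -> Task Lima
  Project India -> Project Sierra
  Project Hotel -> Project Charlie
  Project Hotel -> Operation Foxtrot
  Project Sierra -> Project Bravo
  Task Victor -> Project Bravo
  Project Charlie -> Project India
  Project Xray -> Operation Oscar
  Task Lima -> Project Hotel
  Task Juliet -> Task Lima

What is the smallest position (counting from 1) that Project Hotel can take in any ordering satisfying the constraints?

5

Every operation that must precede Project Hotel has to come before it. Tracing all chains that end at Project Hotel, those operations are: Task Lima, Project Xray, Task Juliet, Operation Oscar — 4 in total.
So at minimum 4 operations come before Project Hotel, putting Project Hotel no earlier than position 5. That position is achievable by scheduling exactly those predecessors first.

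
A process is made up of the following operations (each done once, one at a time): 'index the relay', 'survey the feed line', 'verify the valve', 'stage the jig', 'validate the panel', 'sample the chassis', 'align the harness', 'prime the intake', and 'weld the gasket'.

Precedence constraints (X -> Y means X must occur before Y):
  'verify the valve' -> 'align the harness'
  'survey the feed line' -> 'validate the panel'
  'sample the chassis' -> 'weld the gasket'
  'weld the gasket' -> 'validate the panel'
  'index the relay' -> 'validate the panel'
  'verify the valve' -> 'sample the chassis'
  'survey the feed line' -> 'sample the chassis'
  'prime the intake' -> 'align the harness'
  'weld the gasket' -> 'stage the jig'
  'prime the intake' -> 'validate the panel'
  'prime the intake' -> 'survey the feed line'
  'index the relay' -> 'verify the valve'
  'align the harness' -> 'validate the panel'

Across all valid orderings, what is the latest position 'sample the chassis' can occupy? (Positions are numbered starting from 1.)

6

Every operation that must follow 'sample the chassis' has to come after it. Tracing all chains starting from 'sample the chassis', those operations are: 'stage the jig', 'validate the panel', 'weld the gasket' — 3 in total.
So at least 3 operations follow 'sample the chassis', putting 'sample the chassis' no later than position 6. That position is achievable by scheduling everything else first.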